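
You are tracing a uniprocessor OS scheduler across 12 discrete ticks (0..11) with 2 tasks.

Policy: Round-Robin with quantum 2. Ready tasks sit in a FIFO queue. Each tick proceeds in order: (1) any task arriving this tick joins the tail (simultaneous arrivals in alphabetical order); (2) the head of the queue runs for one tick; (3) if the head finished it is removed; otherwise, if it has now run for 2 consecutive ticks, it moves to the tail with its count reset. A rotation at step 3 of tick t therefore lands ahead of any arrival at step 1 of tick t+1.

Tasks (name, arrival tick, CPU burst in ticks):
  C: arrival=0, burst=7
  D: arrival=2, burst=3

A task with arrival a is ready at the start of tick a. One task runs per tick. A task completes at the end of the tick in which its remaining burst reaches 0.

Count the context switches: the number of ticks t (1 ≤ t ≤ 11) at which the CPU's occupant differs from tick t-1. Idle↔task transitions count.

context switches = 5

t=0: queue=[C] q_used=0 → run C
t=1: queue=[C] q_used=1 → run C
t=2: queue=[C,D] q_used=0 → run C
t=3: queue=[C,D] q_used=1 → run C
t=4: queue=[D,C] q_used=0 → run D
t=5: queue=[D,C] q_used=1 → run D
t=6: queue=[C,D] q_used=0 → run C
t=7: queue=[C,D] q_used=1 → run C
t=8: queue=[D,C] q_used=0 → run D
t=9: queue=[C] q_used=0 → run C
t=10: (idle)
t=11: (idle)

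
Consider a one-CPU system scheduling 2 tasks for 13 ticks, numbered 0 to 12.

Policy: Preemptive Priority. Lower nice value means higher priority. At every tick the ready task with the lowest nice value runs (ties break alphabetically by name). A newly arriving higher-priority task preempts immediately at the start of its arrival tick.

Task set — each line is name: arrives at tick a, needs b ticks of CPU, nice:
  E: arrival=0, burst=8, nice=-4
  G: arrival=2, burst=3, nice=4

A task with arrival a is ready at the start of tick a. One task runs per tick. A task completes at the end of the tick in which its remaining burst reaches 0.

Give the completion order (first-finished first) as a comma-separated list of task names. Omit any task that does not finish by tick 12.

completion order = E, G

t=0: ready={E} → run E
t=1: ready={E} → run E
t=2: ready={E,G} → run E
t=3: ready={E,G} → run E
t=4: ready={E,G} → run E
t=5: ready={E,G} → run E
t=6: ready={E,G} → run E
t=7: ready={E,G} → run E
t=8: ready={G} → run G
t=9: ready={G} → run G
t=10: ready={G} → run G
t=11: (idle)
t=12: (idle)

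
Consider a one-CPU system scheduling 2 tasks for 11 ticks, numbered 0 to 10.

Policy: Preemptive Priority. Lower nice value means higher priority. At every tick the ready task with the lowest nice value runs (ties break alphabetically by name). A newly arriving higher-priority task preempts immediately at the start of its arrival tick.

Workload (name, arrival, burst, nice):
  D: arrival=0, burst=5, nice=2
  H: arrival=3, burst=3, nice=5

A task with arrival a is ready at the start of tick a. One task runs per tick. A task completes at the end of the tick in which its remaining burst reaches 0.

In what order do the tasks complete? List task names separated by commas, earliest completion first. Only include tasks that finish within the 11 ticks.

t=0: ready={D} → run D
t=1: ready={D} → run D
t=2: ready={D} → run D
t=3: ready={D,H} → run D
t=4: ready={D,H} → run D
t=5: ready={H} → run H
t=6: ready={H} → run H
t=7: ready={H} → run H
t=8: (idle)
t=9: (idle)
t=10: (idle)

completion order = D, H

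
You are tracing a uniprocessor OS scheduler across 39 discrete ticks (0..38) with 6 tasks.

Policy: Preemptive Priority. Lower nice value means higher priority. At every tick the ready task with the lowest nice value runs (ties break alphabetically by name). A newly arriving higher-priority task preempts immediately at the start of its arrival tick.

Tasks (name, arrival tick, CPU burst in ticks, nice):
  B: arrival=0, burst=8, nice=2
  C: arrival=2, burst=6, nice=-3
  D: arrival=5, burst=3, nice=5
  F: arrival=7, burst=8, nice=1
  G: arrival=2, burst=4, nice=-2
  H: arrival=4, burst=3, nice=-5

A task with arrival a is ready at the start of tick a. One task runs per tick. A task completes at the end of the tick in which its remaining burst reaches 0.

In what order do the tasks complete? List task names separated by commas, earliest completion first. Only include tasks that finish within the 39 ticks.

completion order = H, C, G, F, B, D

t=0: ready={B} → run B
t=1: ready={B} → run B
t=2: ready={B,C,G} → run C
t=3: ready={B,C,G} → run C
t=4: ready={B,C,G,H} → run H
t=5: ready={B,C,D,G,H} → run H
t=6: ready={B,C,D,G,H} → run H
t=7: ready={B,C,D,F,G} → run C
t=8: ready={B,C,D,F,G} → run C
t=9: ready={B,C,D,F,G} → run C
t=10: ready={B,C,D,F,G} → run C
t=11: ready={B,D,F,G} → run G
t=12: ready={B,D,F,G} → run G
t=13: ready={B,D,F,G} → run G
t=14: ready={B,D,F,G} → run G
t=15: ready={B,D,F} → run F
t=16: ready={B,D,F} → run F
t=17: ready={B,D,F} → run F
t=18: ready={B,D,F} → run F
t=19: ready={B,D,F} → run F
t=20: ready={B,D,F} → run F
t=21: ready={B,D,F} → run F
t=22: ready={B,D,F} → run F
t=23: ready={B,D} → run B
t=24: ready={B,D} → run B
t=25: ready={B,D} → run B
t=26: ready={B,D} → run B
t=27: ready={B,D} → run B
t=28: ready={B,D} → run B
t=29: ready={D} → run D
t=30: ready={D} → run D
t=31: ready={D} → run D
t=32: (idle)
t=33: (idle)
t=34: (idle)
t=35: (idle)
t=36: (idle)
t=37: (idle)
t=38: (idle)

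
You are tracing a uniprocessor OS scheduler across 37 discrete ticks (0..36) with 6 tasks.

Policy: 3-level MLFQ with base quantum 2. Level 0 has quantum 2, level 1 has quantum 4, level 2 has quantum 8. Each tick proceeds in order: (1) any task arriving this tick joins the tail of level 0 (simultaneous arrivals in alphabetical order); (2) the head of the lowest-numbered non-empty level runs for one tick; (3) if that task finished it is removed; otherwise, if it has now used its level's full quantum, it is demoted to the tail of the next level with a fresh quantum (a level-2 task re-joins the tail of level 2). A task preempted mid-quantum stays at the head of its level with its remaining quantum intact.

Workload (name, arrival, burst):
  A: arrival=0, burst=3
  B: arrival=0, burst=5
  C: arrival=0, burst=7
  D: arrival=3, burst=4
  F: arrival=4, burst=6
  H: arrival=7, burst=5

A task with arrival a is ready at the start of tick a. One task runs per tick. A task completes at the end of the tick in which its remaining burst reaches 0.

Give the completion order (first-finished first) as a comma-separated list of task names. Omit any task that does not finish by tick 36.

completion order = A, B, D, F, H, C

t=0: L0/L1/L2 = ABC/-/- → run A
t=1: L0/L1/L2 = ABC/-/- → run A
t=2: L0/L1/L2 = BC/A/- → run B
t=3: L0/L1/L2 = BCD/A/- → run B
t=4: L0/L1/L2 = CDF/AB/- → run C
t=5: L0/L1/L2 = CDF/AB/- → run C
t=6: L0/L1/L2 = DF/ABC/- → run D
t=7: L0/L1/L2 = DFH/ABC/- → run D
t=8: L0/L1/L2 = FH/ABCD/- → run F
t=9: L0/L1/L2 = FH/ABCD/- → run F
t=10: L0/L1/L2 = H/ABCDF/- → run H
t=11: L0/L1/L2 = H/ABCDF/- → run H
t=12: L0/L1/L2 = -/ABCDFH/- → run A
t=13: L0/L1/L2 = -/BCDFH/- → run B
t=14: L0/L1/L2 = -/BCDFH/- → run B
t=15: L0/L1/L2 = -/BCDFH/- → run B
t=16: L0/L1/L2 = -/CDFH/- → run C
t=17: L0/L1/L2 = -/CDFH/- → run C
t=18: L0/L1/L2 = -/CDFH/- → run C
t=19: L0/L1/L2 = -/CDFH/- → run C
t=20: L0/L1/L2 = -/DFH/C → run D
t=21: L0/L1/L2 = -/DFH/C → run D
t=22: L0/L1/L2 = -/FH/C → run F
t=23: L0/L1/L2 = -/FH/C → run F
t=24: L0/L1/L2 = -/FH/C → run F
t=25: L0/L1/L2 = -/FH/C → run F
t=26: L0/L1/L2 = -/H/C → run H
t=27: L0/L1/L2 = -/H/C → run H
t=28: L0/L1/L2 = -/H/C → run H
t=29: L0/L1/L2 = -/-/C → run C
t=30: (idle)
t=31: (idle)
t=32: (idle)
t=33: (idle)
t=34: (idle)
t=35: (idle)
t=36: (idle)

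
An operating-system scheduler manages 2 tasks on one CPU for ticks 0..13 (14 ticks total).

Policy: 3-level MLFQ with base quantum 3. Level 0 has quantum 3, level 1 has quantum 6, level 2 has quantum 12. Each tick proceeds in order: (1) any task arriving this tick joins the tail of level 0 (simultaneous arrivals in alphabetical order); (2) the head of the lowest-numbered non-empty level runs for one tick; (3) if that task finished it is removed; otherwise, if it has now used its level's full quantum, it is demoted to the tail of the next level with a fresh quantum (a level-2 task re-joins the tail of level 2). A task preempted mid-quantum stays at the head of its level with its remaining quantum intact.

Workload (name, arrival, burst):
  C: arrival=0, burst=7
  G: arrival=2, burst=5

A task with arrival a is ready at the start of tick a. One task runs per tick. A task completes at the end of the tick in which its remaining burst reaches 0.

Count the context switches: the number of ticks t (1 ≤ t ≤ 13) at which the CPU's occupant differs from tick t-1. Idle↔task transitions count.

context switches = 4

t=0: L0/L1/L2 = C/-/- → run C
t=1: L0/L1/L2 = C/-/- → run C
t=2: L0/L1/L2 = CG/-/- → run C
t=3: L0/L1/L2 = G/C/- → run G
t=4: L0/L1/L2 = G/C/- → run G
t=5: L0/L1/L2 = G/C/- → run G
t=6: L0/L1/L2 = -/CG/- → run C
t=7: L0/L1/L2 = -/CG/- → run C
t=8: L0/L1/L2 = -/CG/- → run C
t=9: L0/L1/L2 = -/CG/- → run C
t=10: L0/L1/L2 = -/G/- → run G
t=11: L0/L1/L2 = -/G/- → run G
t=12: (idle)
t=13: (idle)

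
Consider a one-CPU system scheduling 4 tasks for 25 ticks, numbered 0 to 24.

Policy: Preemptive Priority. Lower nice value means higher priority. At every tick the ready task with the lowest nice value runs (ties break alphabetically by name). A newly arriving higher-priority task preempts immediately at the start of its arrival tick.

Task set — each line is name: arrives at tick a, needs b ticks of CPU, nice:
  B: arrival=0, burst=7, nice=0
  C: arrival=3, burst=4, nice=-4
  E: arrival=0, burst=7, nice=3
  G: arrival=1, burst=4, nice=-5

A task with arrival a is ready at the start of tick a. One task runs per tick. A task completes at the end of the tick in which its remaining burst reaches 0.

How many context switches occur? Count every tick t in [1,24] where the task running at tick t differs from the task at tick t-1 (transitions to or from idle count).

context switches = 5

t=0: ready={B,E} → run B
t=1: ready={B,E,G} → run G
t=2: ready={B,E,G} → run G
t=3: ready={B,C,E,G} → run G
t=4: ready={B,C,E,G} → run G
t=5: ready={B,C,E} → run C
t=6: ready={B,C,E} → run C
t=7: ready={B,C,E} → run C
t=8: ready={B,C,E} → run C
t=9: ready={B,E} → run B
t=10: ready={B,E} → run B
t=11: ready={B,E} → run B
t=12: ready={B,E} → run B
t=13: ready={B,E} → run B
t=14: ready={B,E} → run B
t=15: ready={E} → run E
t=16: ready={E} → run E
t=17: ready={E} → run E
t=18: ready={E} → run E
t=19: ready={E} → run E
t=20: ready={E} → run E
t=21: ready={E} → run E
t=22: (idle)
t=23: (idle)
t=24: (idle)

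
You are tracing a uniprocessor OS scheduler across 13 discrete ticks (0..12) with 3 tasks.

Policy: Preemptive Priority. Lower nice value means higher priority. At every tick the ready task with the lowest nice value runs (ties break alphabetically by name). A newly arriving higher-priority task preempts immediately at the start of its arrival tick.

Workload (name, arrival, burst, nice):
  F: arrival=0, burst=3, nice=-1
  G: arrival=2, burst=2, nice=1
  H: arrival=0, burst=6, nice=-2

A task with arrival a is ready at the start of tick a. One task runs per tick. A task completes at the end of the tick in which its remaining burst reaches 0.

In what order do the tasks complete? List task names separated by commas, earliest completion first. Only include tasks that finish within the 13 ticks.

completion order = H, F, G

t=0: ready={F,H} → run H
t=1: ready={F,H} → run H
t=2: ready={F,G,H} → run H
t=3: ready={F,G,H} → run H
t=4: ready={F,G,H} → run H
t=5: ready={F,G,H} → run H
t=6: ready={F,G} → run F
t=7: ready={F,G} → run F
t=8: ready={F,G} → run F
t=9: ready={G} → run G
t=10: ready={G} → run G
t=11: (idle)
t=12: (idle)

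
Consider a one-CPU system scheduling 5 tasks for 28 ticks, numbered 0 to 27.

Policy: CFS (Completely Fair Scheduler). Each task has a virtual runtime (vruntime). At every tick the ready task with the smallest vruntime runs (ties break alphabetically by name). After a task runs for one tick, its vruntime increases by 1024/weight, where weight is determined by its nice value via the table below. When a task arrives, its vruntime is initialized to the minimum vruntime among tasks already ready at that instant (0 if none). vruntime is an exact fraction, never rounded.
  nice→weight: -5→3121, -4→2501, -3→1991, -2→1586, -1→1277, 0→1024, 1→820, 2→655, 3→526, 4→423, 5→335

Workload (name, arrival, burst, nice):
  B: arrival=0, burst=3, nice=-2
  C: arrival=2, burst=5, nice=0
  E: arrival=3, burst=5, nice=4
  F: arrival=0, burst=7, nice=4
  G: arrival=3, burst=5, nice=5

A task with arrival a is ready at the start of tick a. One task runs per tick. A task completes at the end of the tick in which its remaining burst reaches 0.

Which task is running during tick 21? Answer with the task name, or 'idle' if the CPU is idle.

running at tick 21 = E

t=0: vr[B=0 F=0] → run B
t=1: vr[B=512/793 F=0] → run F
t=2: vr[B=512/793 C=512/793 F=1024/423] → run B
t=3: vr[B=1024/793 C=512/793 E=512/793 F=1024/423 G=512/793] → run C
t=4: vr[B=1024/793 C=1305/793 E=512/793 F=1024/423 G=512/793] → run E
t=5: vr[B=1024/793 C=1305/793 E=1028608/335439 F=1024/423 G=512/793] → run G
t=6: vr[B=1024/793 C=1305/793 E=1028608/335439 F=1024/423 G=983552/265655] → run B
t=7: vr[C=1305/793 E=1028608/335439 F=1024/423 G=983552/265655] → run C
t=8: vr[C=2098/793 E=1028608/335439 F=1024/423 G=983552/265655] → run F
t=9: vr[C=2098/793 E=1028608/335439 F=2048/423 G=983552/265655] → run C
t=10: vr[C=2891/793 E=1028608/335439 F=2048/423 G=983552/265655] → run E
t=11: vr[C=2891/793 E=1840640/335439 F=2048/423 G=983552/265655] → run C
t=12: vr[C=3684/793 E=1840640/335439 F=2048/423 G=983552/265655] → run G
t=13: vr[C=3684/793 E=1840640/335439 F=2048/423 G=1795584/265655] → run C
t=14: vr[E=1840640/335439 F=2048/423 G=1795584/265655] → run F
t=15: vr[E=1840640/335439 F=1024/141 G=1795584/265655] → run E
t=16: vr[E=884224/111813 F=1024/141 G=1795584/265655] → run G
t=17: vr[E=884224/111813 F=1024/141 G=2607616/265655] → run F
t=18: vr[E=884224/111813 F=4096/423 G=2607616/265655] → run E
t=19: vr[E=3464704/335439 F=4096/423 G=2607616/265655] → run F
t=20: vr[E=3464704/335439 F=5120/423 G=2607616/265655] → run G
t=21: vr[E=3464704/335439 F=5120/423 G=3419648/265655] → run E
t=22: vr[F=5120/423 G=3419648/265655] → run F
t=23: vr[F=2048/141 G=3419648/265655] → run G
t=24: vr[F=2048/141] → run F
t=25: (idle)
t=26: (idle)
t=27: (idle)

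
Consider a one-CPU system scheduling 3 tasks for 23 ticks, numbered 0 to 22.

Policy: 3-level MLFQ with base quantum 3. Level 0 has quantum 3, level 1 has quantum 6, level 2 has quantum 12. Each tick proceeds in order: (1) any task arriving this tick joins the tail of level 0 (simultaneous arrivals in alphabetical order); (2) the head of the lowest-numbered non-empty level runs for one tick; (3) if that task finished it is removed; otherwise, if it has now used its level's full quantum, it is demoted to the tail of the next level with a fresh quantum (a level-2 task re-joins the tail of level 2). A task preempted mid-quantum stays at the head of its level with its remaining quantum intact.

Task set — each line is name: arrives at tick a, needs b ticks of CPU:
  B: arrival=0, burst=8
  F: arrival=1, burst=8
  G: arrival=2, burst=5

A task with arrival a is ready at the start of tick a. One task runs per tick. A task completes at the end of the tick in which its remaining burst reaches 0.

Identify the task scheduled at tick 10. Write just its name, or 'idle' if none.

t=0: L0/L1/L2 = B/-/- → run B
t=1: L0/L1/L2 = BF/-/- → run B
t=2: L0/L1/L2 = BFG/-/- → run B
t=3: L0/L1/L2 = FG/B/- → run F
t=4: L0/L1/L2 = FG/B/- → run F
t=5: L0/L1/L2 = FG/B/- → run F
t=6: L0/L1/L2 = G/BF/- → run G
t=7: L0/L1/L2 = G/BF/- → run G
t=8: L0/L1/L2 = G/BF/- → run G
t=9: L0/L1/L2 = -/BFG/- → run B
t=10: L0/L1/L2 = -/BFG/- → run B
t=11: L0/L1/L2 = -/BFG/- → run B
t=12: L0/L1/L2 = -/BFG/- → run B
t=13: L0/L1/L2 = -/BFG/- → run B
t=14: L0/L1/L2 = -/FG/- → run F
t=15: L0/L1/L2 = -/FG/- → run F
t=16: L0/L1/L2 = -/FG/- → run F
t=17: L0/L1/L2 = -/FG/- → run F
t=18: L0/L1/L2 = -/FG/- → run F
t=19: L0/L1/L2 = -/G/- → run G
t=20: L0/L1/L2 = -/G/- → run G
t=21: (idle)
t=22: (idle)

running at tick 10 = B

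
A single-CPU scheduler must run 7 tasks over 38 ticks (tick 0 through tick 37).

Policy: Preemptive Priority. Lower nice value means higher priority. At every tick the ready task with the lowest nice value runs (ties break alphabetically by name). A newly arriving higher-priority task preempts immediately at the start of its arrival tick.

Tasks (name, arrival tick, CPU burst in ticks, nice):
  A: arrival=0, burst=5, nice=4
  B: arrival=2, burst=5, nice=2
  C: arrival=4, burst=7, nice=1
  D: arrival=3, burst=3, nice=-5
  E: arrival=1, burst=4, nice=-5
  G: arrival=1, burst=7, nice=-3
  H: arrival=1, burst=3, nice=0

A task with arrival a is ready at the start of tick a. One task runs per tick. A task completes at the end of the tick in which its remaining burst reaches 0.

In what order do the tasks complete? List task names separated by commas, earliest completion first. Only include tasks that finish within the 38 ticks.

completion order = D, E, G, H, C, B, A

t=0: ready={A} → run A
t=1: ready={A,E,G,H} → run E
t=2: ready={A,B,E,G,H} → run E
t=3: ready={A,B,D,E,G,H} → run D
t=4: ready={A,B,C,D,E,G,H} → run D
t=5: ready={A,B,C,D,E,G,H} → run D
t=6: ready={A,B,C,E,G,H} → run E
t=7: ready={A,B,C,E,G,H} → run E
t=8: ready={A,B,C,G,H} → run G
t=9: ready={A,B,C,G,H} → run G
t=10: ready={A,B,C,G,H} → run G
t=11: ready={A,B,C,G,H} → run G
t=12: ready={A,B,C,G,H} → run G
t=13: ready={A,B,C,G,H} → run G
t=14: ready={A,B,C,G,H} → run G
t=15: ready={A,B,C,H} → run H
t=16: ready={A,B,C,H} → run H
t=17: ready={A,B,C,H} → run H
t=18: ready={A,B,C} → run C
t=19: ready={A,B,C} → run C
t=20: ready={A,B,C} → run C
t=21: ready={A,B,C} → run C
t=22: ready={A,B,C} → run C
t=23: ready={A,B,C} → run C
t=24: ready={A,B,C} → run C
t=25: ready={A,B} → run B
t=26: ready={A,B} → run B
t=27: ready={A,B} → run B
t=28: ready={A,B} → run B
t=29: ready={A,B} → run B
t=30: ready={A} → run A
t=31: ready={A} → run A
t=32: ready={A} → run A
t=33: ready={A} → run A
t=34: (idle)
t=35: (idle)
t=36: (idle)
t=37: (idle)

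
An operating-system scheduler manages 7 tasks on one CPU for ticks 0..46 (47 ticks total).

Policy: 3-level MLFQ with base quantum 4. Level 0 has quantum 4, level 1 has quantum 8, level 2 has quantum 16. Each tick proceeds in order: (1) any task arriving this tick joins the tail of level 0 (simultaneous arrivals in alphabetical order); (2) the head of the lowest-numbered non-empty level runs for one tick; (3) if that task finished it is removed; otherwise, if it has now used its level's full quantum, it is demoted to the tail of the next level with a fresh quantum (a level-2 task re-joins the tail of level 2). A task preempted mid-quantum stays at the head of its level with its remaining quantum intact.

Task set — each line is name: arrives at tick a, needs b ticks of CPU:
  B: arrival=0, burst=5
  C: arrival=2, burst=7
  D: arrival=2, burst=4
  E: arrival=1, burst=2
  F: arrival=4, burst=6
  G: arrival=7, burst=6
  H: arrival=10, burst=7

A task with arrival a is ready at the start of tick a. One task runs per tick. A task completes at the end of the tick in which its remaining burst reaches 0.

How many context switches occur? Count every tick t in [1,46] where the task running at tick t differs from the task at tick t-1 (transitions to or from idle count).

context switches = 12

t=0: L0/L1/L2 = B/-/- → run B
t=1: L0/L1/L2 = BE/-/- → run B
t=2: L0/L1/L2 = BECD/-/- → run B
t=3: L0/L1/L2 = BECD/-/- → run B
t=4: L0/L1/L2 = ECDF/B/- → run E
t=5: L0/L1/L2 = ECDF/B/- → run E
t=6: L0/L1/L2 = CDF/B/- → run C
t=7: L0/L1/L2 = CDFG/B/- → run C
t=8: L0/L1/L2 = CDFG/B/- → run C
t=9: L0/L1/L2 = CDFG/B/- → run C
t=10: L0/L1/L2 = DFGH/BC/- → run D
t=11: L0/L1/L2 = DFGH/BC/- → run D
t=12: L0/L1/L2 = DFGH/BC/- → run D
t=13: L0/L1/L2 = DFGH/BC/- → run D
t=14: L0/L1/L2 = FGH/BC/- → run F
t=15: L0/L1/L2 = FGH/BC/- → run F
t=16: L0/L1/L2 = FGH/BC/- → run F
t=17: L0/L1/L2 = FGH/BC/- → run F
t=18: L0/L1/L2 = GH/BCF/- → run G
t=19: L0/L1/L2 = GH/BCF/- → run G
t=20: L0/L1/L2 = GH/BCF/- → run G
t=21: L0/L1/L2 = GH/BCF/- → run G
t=22: L0/L1/L2 = H/BCFG/- → run H
t=23: L0/L1/L2 = H/BCFG/- → run H
t=24: L0/L1/L2 = H/BCFG/- → run H
t=25: L0/L1/L2 = H/BCFG/- → run H
t=26: L0/L1/L2 = -/BCFGH/- → run B
t=27: L0/L1/L2 = -/CFGH/- → run C
t=28: L0/L1/L2 = -/CFGH/- → run C
t=29: L0/L1/L2 = -/CFGH/- → run C
t=30: L0/L1/L2 = -/FGH/- → run F
t=31: L0/L1/L2 = -/FGH/- → run F
t=32: L0/L1/L2 = -/GH/- → run G
t=33: L0/L1/L2 = -/GH/- → run G
t=34: L0/L1/L2 = -/H/- → run H
t=35: L0/L1/L2 = -/H/- → run H
t=36: L0/L1/L2 = -/H/- → run H
t=37: (idle)
t=38: (idle)
t=39: (idle)
t=40: (idle)
t=41: (idle)
t=42: (idle)
t=43: (idle)
t=44: (idle)
t=45: (idle)
t=46: (idle)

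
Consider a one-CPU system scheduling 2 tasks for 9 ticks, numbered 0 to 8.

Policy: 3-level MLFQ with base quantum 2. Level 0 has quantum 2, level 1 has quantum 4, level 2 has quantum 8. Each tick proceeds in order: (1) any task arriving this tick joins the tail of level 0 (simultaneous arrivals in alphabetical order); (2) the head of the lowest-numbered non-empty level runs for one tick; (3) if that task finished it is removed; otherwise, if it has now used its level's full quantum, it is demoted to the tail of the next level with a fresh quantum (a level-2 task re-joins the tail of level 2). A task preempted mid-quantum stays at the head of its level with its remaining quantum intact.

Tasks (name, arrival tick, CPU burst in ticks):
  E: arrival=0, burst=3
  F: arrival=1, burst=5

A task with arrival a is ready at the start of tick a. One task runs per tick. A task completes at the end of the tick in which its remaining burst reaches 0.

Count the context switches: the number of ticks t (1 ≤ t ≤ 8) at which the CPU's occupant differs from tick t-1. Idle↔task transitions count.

t=0: L0/L1/L2 = E/-/- → run E
t=1: L0/L1/L2 = EF/-/- → run E
t=2: L0/L1/L2 = F/E/- → run F
t=3: L0/L1/L2 = F/E/- → run F
t=4: L0/L1/L2 = -/EF/- → run E
t=5: L0/L1/L2 = -/F/- → run F
t=6: L0/L1/L2 = -/F/- → run F
t=7: L0/L1/L2 = -/F/- → run F
t=8: (idle)

context switches = 4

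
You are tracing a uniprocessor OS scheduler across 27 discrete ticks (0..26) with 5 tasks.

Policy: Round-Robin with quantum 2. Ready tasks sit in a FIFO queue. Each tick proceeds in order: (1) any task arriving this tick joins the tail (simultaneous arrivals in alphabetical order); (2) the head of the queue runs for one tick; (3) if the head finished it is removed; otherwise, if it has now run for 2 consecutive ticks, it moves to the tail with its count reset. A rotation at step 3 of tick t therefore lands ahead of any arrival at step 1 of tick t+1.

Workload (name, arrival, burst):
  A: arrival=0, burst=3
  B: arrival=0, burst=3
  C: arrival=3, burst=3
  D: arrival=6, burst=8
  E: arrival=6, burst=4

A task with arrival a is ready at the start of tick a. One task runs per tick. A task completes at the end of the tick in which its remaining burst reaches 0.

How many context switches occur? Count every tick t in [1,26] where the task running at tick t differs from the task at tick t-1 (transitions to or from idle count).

context switches = 11

t=0: queue=[A,B] q_used=0 → run A
t=1: queue=[A,B] q_used=1 → run A
t=2: queue=[B,A] q_used=0 → run B
t=3: queue=[B,A,C] q_used=1 → run B
t=4: queue=[A,C,B] q_used=0 → run A
t=5: queue=[C,B] q_used=0 → run C
t=6: queue=[C,B,D,E] q_used=1 → run C
t=7: queue=[B,D,E,C] q_used=0 → run B
t=8: queue=[D,E,C] q_used=0 → run D
t=9: queue=[D,E,C] q_used=1 → run D
t=10: queue=[E,C,D] q_used=0 → run E
t=11: queue=[E,C,D] q_used=1 → run E
t=12: queue=[C,D,E] q_used=0 → run C
t=13: queue=[D,E] q_used=0 → run D
t=14: queue=[D,E] q_used=1 → run D
t=15: queue=[E,D] q_used=0 → run E
t=16: queue=[E,D] q_used=1 → run E
t=17: queue=[D] q_used=0 → run D
t=18: queue=[D] q_used=1 → run D
t=19: queue=[D] q_used=0 → run D
t=20: queue=[D] q_used=1 → run D
t=21: (idle)
t=22: (idle)
t=23: (idle)
t=24: (idle)
t=25: (idle)
t=26: (idle)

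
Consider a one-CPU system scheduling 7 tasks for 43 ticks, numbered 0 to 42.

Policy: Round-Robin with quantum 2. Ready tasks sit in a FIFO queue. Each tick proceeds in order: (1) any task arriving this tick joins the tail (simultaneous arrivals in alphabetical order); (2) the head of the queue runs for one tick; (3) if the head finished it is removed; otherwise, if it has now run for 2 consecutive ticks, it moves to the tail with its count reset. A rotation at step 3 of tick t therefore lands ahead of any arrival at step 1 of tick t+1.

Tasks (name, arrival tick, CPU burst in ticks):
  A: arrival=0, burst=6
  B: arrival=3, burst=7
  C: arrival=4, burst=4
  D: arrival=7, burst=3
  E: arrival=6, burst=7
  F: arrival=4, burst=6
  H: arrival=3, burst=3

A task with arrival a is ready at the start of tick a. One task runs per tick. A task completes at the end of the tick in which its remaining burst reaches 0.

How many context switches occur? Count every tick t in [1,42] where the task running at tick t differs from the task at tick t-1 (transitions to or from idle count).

context switches = 18

t=0: queue=[A] q_used=0 → run A
t=1: queue=[A] q_used=1 → run A
t=2: queue=[A] q_used=0 → run A
t=3: queue=[A,B,H] q_used=1 → run A
t=4: queue=[B,H,A,C,F] q_used=0 → run B
t=5: queue=[B,H,A,C,F] q_used=1 → run B
t=6: queue=[H,A,C,F,B,E] q_used=0 → run H
t=7: queue=[H,A,C,F,B,E,D] q_used=1 → run H
t=8: queue=[A,C,F,B,E,D,H] q_used=0 → run A
t=9: queue=[A,C,F,B,E,D,H] q_used=1 → run A
t=10: queue=[C,F,B,E,D,H] q_used=0 → run C
t=11: queue=[C,F,B,E,D,H] q_used=1 → run C
t=12: queue=[F,B,E,D,H,C] q_used=0 → run F
t=13: queue=[F,B,E,D,H,C] q_used=1 → run F
t=14: queue=[B,E,D,H,C,F] q_used=0 → run B
t=15: queue=[B,E,D,H,C,F] q_used=1 → run B
t=16: queue=[E,D,H,C,F,B] q_used=0 → run E
t=17: queue=[E,D,H,C,F,B] q_used=1 → run E
t=18: queue=[D,H,C,F,B,E] q_used=0 → run D
t=19: queue=[D,H,C,F,B,E] q_used=1 → run D
t=20: queue=[H,C,F,B,E,D] q_used=0 → run H
t=21: queue=[C,F,B,E,D] q_used=0 → run C
t=22: queue=[C,F,B,E,D] q_used=1 → run C
t=23: queue=[F,B,E,D] q_used=0 → run F
t=24: queue=[F,B,E,D] q_used=1 → run F
t=25: queue=[B,E,D,F] q_used=0 → run B
t=26: queue=[B,E,D,F] q_used=1 → run B
t=27: queue=[E,D,F,B] q_used=0 → run E
t=28: queue=[E,D,F,B] q_used=1 → run E
t=29: queue=[D,F,B,E] q_used=0 → run D
t=30: queue=[F,B,E] q_used=0 → run F
t=31: queue=[F,B,E] q_used=1 → run F
t=32: queue=[B,E] q_used=0 → run B
t=33: queue=[E] q_used=0 → run E
t=34: queue=[E] q_used=1 → run E
t=35: queue=[E] q_used=0 → run E
t=36: (idle)
t=37: (idle)
t=38: (idle)
t=39: (idle)
t=40: (idle)
t=41: (idle)
t=42: (idle)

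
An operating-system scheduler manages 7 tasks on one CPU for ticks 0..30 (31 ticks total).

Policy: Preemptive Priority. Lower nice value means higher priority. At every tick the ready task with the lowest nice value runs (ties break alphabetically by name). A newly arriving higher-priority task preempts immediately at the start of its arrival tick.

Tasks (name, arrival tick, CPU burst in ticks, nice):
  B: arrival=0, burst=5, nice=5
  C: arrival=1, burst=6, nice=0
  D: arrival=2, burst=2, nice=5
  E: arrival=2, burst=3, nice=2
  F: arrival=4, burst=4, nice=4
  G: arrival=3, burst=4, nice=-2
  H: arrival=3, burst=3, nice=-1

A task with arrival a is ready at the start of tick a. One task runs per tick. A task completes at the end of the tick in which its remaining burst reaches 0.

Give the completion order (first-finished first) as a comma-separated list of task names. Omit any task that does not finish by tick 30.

completion order = G, H, C, E, F, B, D

t=0: ready={B} → run B
t=1: ready={B,C} → run C
t=2: ready={B,C,D,E} → run C
t=3: ready={B,C,D,E,G,H} → run G
t=4: ready={B,C,D,E,F,G,H} → run G
t=5: ready={B,C,D,E,F,G,H} → run G
t=6: ready={B,C,D,E,F,G,H} → run G
t=7: ready={B,C,D,E,F,H} → run H
t=8: ready={B,C,D,E,F,H} → run H
t=9: ready={B,C,D,E,F,H} → run H
t=10: ready={B,C,D,E,F} → run C
t=11: ready={B,C,D,E,F} → run C
t=12: ready={B,C,D,E,F} → run C
t=13: ready={B,C,D,E,F} → run C
t=14: ready={B,D,E,F} → run E
t=15: ready={B,D,E,F} → run E
t=16: ready={B,D,E,F} → run E
t=17: ready={B,D,F} → run F
t=18: ready={B,D,F} → run F
t=19: ready={B,D,F} → run F
t=20: ready={B,D,F} → run F
t=21: ready={B,D} → run B
t=22: ready={B,D} → run B
t=23: ready={B,D} → run B
t=24: ready={B,D} → run B
t=25: ready={D} → run D
t=26: ready={D} → run D
t=27: (idle)
t=28: (idle)
t=29: (idle)
t=30: (idle)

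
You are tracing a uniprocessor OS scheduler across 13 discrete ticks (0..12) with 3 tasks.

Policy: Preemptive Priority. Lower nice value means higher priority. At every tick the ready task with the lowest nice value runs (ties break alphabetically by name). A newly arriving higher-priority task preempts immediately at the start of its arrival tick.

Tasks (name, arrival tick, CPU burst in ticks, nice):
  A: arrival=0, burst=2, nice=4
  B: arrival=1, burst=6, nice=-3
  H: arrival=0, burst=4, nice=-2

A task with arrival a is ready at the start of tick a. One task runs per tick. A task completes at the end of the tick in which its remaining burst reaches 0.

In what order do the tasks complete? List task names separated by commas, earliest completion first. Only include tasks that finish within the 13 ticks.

t=0: ready={A,H} → run H
t=1: ready={A,B,H} → run B
t=2: ready={A,B,H} → run B
t=3: ready={A,B,H} → run B
t=4: ready={A,B,H} → run B
t=5: ready={A,B,H} → run B
t=6: ready={A,B,H} → run B
t=7: ready={A,H} → run H
t=8: ready={A,H} → run H
t=9: ready={A,H} → run H
t=10: ready={A} → run A
t=11: ready={A} → run A
t=12: (idle)

completion order = B, H, A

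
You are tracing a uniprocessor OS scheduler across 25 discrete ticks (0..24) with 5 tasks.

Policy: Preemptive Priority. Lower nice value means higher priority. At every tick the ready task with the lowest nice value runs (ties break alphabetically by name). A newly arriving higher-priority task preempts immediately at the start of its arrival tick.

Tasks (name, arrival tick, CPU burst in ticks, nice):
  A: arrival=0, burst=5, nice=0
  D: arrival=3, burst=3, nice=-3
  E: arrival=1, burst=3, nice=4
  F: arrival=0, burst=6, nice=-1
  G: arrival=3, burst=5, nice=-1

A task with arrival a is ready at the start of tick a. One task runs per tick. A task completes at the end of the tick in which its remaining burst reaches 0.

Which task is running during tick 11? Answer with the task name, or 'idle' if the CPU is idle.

running at tick 11 = G

t=0: ready={A,F} → run F
t=1: ready={A,E,F} → run F
t=2: ready={A,E,F} → run F
t=3: ready={A,D,E,F,G} → run D
t=4: ready={A,D,E,F,G} → run D
t=5: ready={A,D,E,F,G} → run D
t=6: ready={A,E,F,G} → run F
t=7: ready={A,E,F,G} → run F
t=8: ready={A,E,F,G} → run F
t=9: ready={A,E,G} → run G
t=10: ready={A,E,G} → run G
t=11: ready={A,E,G} → run G
t=12: ready={A,E,G} → run G
t=13: ready={A,E,G} → run G
t=14: ready={A,E} → run A
t=15: ready={A,E} → run A
t=16: ready={A,E} → run A
t=17: ready={A,E} → run A
t=18: ready={A,E} → run A
t=19: ready={E} → run E
t=20: ready={E} → run E
t=21: ready={E} → run E
t=22: (idle)
t=23: (idle)
t=24: (idle)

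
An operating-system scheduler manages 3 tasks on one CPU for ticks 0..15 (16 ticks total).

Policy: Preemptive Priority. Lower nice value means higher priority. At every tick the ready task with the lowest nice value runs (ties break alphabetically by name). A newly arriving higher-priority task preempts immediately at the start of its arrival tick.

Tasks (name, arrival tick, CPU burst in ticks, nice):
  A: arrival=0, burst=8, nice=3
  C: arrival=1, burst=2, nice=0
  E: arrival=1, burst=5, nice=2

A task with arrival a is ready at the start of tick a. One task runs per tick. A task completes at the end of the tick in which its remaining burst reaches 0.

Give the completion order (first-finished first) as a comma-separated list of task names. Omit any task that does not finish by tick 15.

completion order = C, E, A

t=0: ready={A} → run A
t=1: ready={A,C,E} → run C
t=2: ready={A,C,E} → run C
t=3: ready={A,E} → run E
t=4: ready={A,E} → run E
t=5: ready={A,E} → run E
t=6: ready={A,E} → run E
t=7: ready={A,E} → run E
t=8: ready={A} → run A
t=9: ready={A} → run A
t=10: ready={A} → run A
t=11: ready={A} → run A
t=12: ready={A} → run A
t=13: ready={A} → run A
t=14: ready={A} → run A
t=15: (idle)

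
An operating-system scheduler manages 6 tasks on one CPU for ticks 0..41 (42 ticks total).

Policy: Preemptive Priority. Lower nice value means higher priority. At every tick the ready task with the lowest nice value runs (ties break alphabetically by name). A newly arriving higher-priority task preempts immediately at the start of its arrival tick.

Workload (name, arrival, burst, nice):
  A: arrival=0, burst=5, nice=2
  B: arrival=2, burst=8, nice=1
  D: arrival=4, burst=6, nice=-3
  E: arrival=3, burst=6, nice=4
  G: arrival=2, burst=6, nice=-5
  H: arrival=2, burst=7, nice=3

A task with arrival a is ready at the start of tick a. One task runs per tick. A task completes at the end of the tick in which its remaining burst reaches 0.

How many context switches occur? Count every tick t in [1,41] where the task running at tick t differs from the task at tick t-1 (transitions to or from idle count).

context switches = 7

t=0: ready={A} → run A
t=1: ready={A} → run A
t=2: ready={A,B,G,H} → run G
t=3: ready={A,B,E,G,H} → run G
t=4: ready={A,B,D,E,G,H} → run G
t=5: ready={A,B,D,E,G,H} → run G
t=6: ready={A,B,D,E,G,H} → run G
t=7: ready={A,B,D,E,G,H} → run G
t=8: ready={A,B,D,E,H} → run D
t=9: ready={A,B,D,E,H} → run D
t=10: ready={A,B,D,E,H} → run D
t=11: ready={A,B,D,E,H} → run D
t=12: ready={A,B,D,E,H} → run D
t=13: ready={A,B,D,E,H} → run D
t=14: ready={A,B,E,H} → run B
t=15: ready={A,B,E,H} → run B
t=16: ready={A,B,E,H} → run B
t=17: ready={A,B,E,H} → run B
t=18: ready={A,B,E,H} → run B
t=19: ready={A,B,E,H} → run B
t=20: ready={A,B,E,H} → run B
t=21: ready={A,B,E,H} → run B
t=22: ready={A,E,H} → run A
t=23: ready={A,E,H} → run A
t=24: ready={A,E,H} → run A
t=25: ready={E,H} → run H
t=26: ready={E,H} → run H
t=27: ready={E,H} → run H
t=28: ready={E,H} → run H
t=29: ready={E,H} → run H
t=30: ready={E,H} → run H
t=31: ready={E,H} → run H
t=32: ready={E} → run E
t=33: ready={E} → run E
t=34: ready={E} → run E
t=35: ready={E} → run E
t=36: ready={E} → run E
t=37: ready={E} → run E
t=38: (idle)
t=39: (idle)
t=40: (idle)
t=41: (idle)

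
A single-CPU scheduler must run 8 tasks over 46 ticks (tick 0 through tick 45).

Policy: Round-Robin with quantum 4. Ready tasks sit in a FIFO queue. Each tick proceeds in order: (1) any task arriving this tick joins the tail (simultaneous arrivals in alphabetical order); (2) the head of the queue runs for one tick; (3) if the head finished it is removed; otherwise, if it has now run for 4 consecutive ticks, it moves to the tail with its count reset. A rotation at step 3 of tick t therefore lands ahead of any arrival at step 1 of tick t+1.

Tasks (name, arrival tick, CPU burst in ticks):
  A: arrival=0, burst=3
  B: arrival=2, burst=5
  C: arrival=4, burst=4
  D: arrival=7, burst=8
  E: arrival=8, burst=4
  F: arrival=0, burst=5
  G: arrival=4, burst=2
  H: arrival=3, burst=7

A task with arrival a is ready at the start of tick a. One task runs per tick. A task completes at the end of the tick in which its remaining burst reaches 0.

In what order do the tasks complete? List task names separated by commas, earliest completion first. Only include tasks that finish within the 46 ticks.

completion order = A, C, G, F, E, B, H, D

t=0: queue=[A,F] q_used=0 → run A
t=1: queue=[A,F] q_used=1 → run A
t=2: queue=[A,F,B] q_used=2 → run A
t=3: queue=[F,B,H] q_used=0 → run F
t=4: queue=[F,B,H,C,G] q_used=1 → run F
t=5: queue=[F,B,H,C,G] q_used=2 → run F
t=6: queue=[F,B,H,C,G] q_used=3 → run F
t=7: queue=[B,H,C,G,F,D] q_used=0 → run B
t=8: queue=[B,H,C,G,F,D,E] q_used=1 → run B
t=9: queue=[B,H,C,G,F,D,E] q_used=2 → run B
t=10: queue=[B,H,C,G,F,D,E] q_used=3 → run B
t=11: queue=[H,C,G,F,D,E,B] q_used=0 → run H
t=12: queue=[H,C,G,F,D,E,B] q_used=1 → run H
t=13: queue=[H,C,G,F,D,E,B] q_used=2 → run H
t=14: queue=[H,C,G,F,D,E,B] q_used=3 → run H
t=15: queue=[C,G,F,D,E,B,H] q_used=0 → run C
t=16: queue=[C,G,F,D,E,B,H] q_used=1 → run C
t=17: queue=[C,G,F,D,E,B,H] q_used=2 → run C
t=18: queue=[C,G,F,D,E,B,H] q_used=3 → run C
t=19: queue=[G,F,D,E,B,H] q_used=0 → run G
t=20: queue=[G,F,D,E,B,H] q_used=1 → run G
t=21: queue=[F,D,E,B,H] q_used=0 → run F
t=22: queue=[D,E,B,H] q_used=0 → run D
t=23: queue=[D,E,B,H] q_used=1 → run D
t=24: queue=[D,E,B,H] q_used=2 → run D
t=25: queue=[D,E,B,H] q_used=3 → run D
t=26: queue=[E,B,H,D] q_used=0 → run E
t=27: queue=[E,B,H,D] q_used=1 → run E
t=28: queue=[E,B,H,D] q_used=2 → run E
t=29: queue=[E,B,H,D] q_used=3 → run E
t=30: queue=[B,H,D] q_used=0 → run B
t=31: queue=[H,D] q_used=0 → run H
t=32: queue=[H,D] q_used=1 → run H
t=33: queue=[H,D] q_used=2 → run H
t=34: queue=[D] q_used=0 → run D
t=35: queue=[D] q_used=1 → run D
t=36: queue=[D] q_used=2 → run D
t=37: queue=[D] q_used=3 → run D
t=38: (idle)
t=39: (idle)
t=40: (idle)
t=41: (idle)
t=42: (idle)
t=43: (idle)
t=44: (idle)
t=45: (idle)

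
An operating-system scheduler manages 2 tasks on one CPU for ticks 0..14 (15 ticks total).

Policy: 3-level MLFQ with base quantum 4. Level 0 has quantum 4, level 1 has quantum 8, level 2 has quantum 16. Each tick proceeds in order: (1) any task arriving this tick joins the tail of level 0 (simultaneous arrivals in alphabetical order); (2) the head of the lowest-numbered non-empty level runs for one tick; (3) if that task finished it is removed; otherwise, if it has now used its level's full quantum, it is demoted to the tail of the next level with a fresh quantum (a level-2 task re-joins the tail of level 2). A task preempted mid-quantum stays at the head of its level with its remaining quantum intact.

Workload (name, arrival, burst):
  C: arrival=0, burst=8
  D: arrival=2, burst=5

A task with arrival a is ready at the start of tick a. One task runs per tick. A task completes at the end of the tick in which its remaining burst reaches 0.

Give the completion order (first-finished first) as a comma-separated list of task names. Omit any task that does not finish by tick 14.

completion order = C, D

t=0: L0/L1/L2 = C/-/- → run C
t=1: L0/L1/L2 = C/-/- → run C
t=2: L0/L1/L2 = CD/-/- → run C
t=3: L0/L1/L2 = CD/-/- → run C
t=4: L0/L1/L2 = D/C/- → run D
t=5: L0/L1/L2 = D/C/- → run D
t=6: L0/L1/L2 = D/C/- → run D
t=7: L0/L1/L2 = D/C/- → run D
t=8: L0/L1/L2 = -/CD/- → run C
t=9: L0/L1/L2 = -/CD/- → run C
t=10: L0/L1/L2 = -/CD/- → run C
t=11: L0/L1/L2 = -/CD/- → run C
t=12: L0/L1/L2 = -/D/- → run D
t=13: (idle)
t=14: (idle)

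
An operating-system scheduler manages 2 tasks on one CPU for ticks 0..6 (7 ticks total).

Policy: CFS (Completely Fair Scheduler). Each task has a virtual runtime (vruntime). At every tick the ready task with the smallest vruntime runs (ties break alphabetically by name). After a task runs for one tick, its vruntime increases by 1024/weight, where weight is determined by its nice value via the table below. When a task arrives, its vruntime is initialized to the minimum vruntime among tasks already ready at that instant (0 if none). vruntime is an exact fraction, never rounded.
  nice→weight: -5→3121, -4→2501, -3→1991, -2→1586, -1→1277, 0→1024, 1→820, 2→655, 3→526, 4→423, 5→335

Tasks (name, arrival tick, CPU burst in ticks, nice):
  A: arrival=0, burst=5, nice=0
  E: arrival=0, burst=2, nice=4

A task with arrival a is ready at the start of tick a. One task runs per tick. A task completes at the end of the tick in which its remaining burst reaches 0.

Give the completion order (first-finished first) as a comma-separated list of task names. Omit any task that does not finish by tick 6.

completion order = E, A

t=0: vr[A=0 E=0] → run A
t=1: vr[A=1 E=0] → run E
t=2: vr[A=1 E=1024/423] → run A
t=3: vr[A=2 E=1024/423] → run A
t=4: vr[A=3 E=1024/423] → run E
t=5: vr[A=3] → run A
t=6: vr[A=4] → run A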